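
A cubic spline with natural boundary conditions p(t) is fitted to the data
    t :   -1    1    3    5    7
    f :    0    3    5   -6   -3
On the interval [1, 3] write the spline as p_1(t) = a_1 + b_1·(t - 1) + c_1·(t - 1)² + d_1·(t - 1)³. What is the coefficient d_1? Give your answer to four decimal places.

Put σ_i = p'' at the i-th knot. Here h = (2, 2, 2, 2) and Δ = (3/2, 1, -11/2, 3/2), so the interior equations h_(i-1)·σ_(i-1) + 2(h_(i-1)+h_i)·σ_i + h_i·σ_(i+1) = 6(Δ_i − Δ_(i-1)) read
  2·σ_0 + 8·σ_1 + 2·σ_2 = 6(Δ_1 - Δ_0) = -3
  2·σ_1 + 8·σ_2 + 2·σ_3 = 6(Δ_2 - Δ_1) = -39
  2·σ_2 + 8·σ_3 + 2·σ_4 = 6(Δ_3 - Δ_2) = 42
Natural end conditions: σ_0 = σ_4 = 0.
Hence σ_0 = 0, σ_1 = 153/112, σ_2 = -195/28, σ_3 = 783/112, σ_4 = 0.
On [1, 3], with p_1(t) = a_1 + b_1·(t - 1) + c_1·(t - 1)² + d_1·(t - 1)³: c_1 = σ_1/2 = 153/224, d_1 = (σ_2 - σ_1)/(6h_1) = -311/448, b_1 = Δ_1 - h_1(2σ_1 + σ_2)/6 = 135/56.

-0.6942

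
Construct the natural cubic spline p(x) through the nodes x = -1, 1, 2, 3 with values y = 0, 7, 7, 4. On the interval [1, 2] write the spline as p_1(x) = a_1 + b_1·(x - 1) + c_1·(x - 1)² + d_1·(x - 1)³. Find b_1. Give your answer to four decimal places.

Write σ_i for p''(x_i). With h_i = 2, 1, 1 and divided differences Δ_i = 7/2, 0, -3, the continuity of p' gives the tridiagonal system
  2·σ_0 + 6·σ_1 + 1·σ_2 = 6(Δ_1 - Δ_0) = -21
  1·σ_1 + 4·σ_2 + 1·σ_3 = 6(Δ_2 - Δ_1) = -18
Natural end conditions: σ_0 = σ_3 = 0.
Solving: σ_0 = 0, σ_1 = -66/23, σ_2 = -87/23, σ_3 = 0.
On [1, 2], with p_1(x) = a_1 + b_1·(x - 1) + c_1·(x - 1)² + d_1·(x - 1)³: c_1 = σ_1/2 = -33/23, d_1 = (σ_2 - σ_1)/(6h_1) = -7/46, b_1 = Δ_1 - h_1(2σ_1 + σ_2)/6 = 73/46.

1.5870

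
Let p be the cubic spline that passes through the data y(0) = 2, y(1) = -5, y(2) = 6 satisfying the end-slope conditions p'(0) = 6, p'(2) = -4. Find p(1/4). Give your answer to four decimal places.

1.6328

Let σ_i = p''(x_i). Step sizes h_i = 1, 1; slopes of the chords Δ_i = (y_(i+1) - y_i)/h_i = -7, 11.
  1·σ_0 + 4·σ_1 + 1·σ_2 = 6(Δ_1 - Δ_0) = 108
Clamped end conditions give two more equations: 2h_0·σ_0 + h_0·σ_1 = 6(Δ_0 - p'(0)) = -78 and h_1·σ_1 + 2h_1·σ_2 = 6(p'(2) - Δ_1) = -90.
Solving the tridiagonal system: σ_0 = -71, σ_1 = 64, σ_2 = -77.
On [0, 1], p(x) = 2 + 6·x - 71/2·x² + 45/2·x³.
With x = 1/4: p(1/4) = 209/128.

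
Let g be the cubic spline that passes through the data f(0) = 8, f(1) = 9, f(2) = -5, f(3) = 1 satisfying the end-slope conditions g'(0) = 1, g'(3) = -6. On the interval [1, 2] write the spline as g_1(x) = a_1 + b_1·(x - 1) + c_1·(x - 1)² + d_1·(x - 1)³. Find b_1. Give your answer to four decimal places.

Let M_i = g''(x_i). Step sizes h_i = 1, 1, 1; slopes of the chords Δ_i = (y_(i+1) - y_i)/h_i = 1, -14, 6.
  1·M_0 + 4·M_1 + 1·M_2 = 6(Δ_1 - Δ_0) = -90
  1·M_1 + 4·M_2 + 1·M_3 = 6(Δ_2 - Δ_1) = 120
Clamped end conditions give two more equations: 2h_0·M_0 + h_0·M_1 = 6(Δ_0 - g'(0)) = 0 and h_2·M_2 + 2h_2·M_3 = 6(g'(3) - Δ_2) = -72.
Solving: M_0 = 314/15, M_1 = -628/15, M_2 = 848/15, M_3 = -964/15.
On [1, 2], with g_1(x) = a_1 + b_1·(x - 1) + c_1·(x - 1)² + d_1·(x - 1)³: c_1 = M_1/2 = -314/15, d_1 = (M_2 - M_1)/(6h_1) = 82/5, b_1 = Δ_1 - h_1(2M_1 + M_2)/6 = -142/15.

-9.4667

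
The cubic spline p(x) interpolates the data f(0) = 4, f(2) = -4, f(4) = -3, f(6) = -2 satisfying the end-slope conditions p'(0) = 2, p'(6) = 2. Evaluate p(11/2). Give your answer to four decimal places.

-2.6156

Put M_i = p'' at the i-th knot. Here h = (2, 2, 2) and Δ = (-4, 1/2, 1/2), so the interior equations h_(i-1)·M_(i-1) + 2(h_(i-1)+h_i)·M_i + h_i·M_(i+1) = 6(Δ_i − Δ_(i-1)) read
  2·M_0 + 8·M_1 + 2·M_2 = 6(Δ_1 - Δ_0) = 27
  2·M_1 + 8·M_2 + 2·M_3 = 6(Δ_2 - Δ_1) = 0
Clamped end conditions give two more equations: 2h_0·M_0 + h_0·M_1 = 6(Δ_0 - p'(0)) = -36 and h_2·M_2 + 2h_2·M_3 = 6(p'(6) - Δ_2) = 9.
Solving the tridiagonal system: M_0 = -63/5, M_1 = 36/5, M_2 = -27/10, M_3 = 18/5.
On [4, 6], p(x) = -3 + 11/10·(x - 4) - 27/20·(x - 4)² + 21/40·(x - 4)³.
With (x - 4) = 3/2: p(11/2) = -837/320.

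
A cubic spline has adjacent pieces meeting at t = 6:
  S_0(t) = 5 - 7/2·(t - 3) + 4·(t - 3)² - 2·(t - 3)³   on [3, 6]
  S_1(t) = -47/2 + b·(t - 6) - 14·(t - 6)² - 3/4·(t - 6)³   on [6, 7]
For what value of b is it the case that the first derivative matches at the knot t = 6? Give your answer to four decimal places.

-33.5000

S_0'(t) = -7/2 + 8·(t - 3) - 6·(t - 3)², so S_0'(6) = -67/2. On the right, S_1'(6) = b, so b = -67/2.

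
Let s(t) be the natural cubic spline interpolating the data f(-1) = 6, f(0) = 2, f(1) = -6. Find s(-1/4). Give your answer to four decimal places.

3.3281

With M_i denoting the second derivative at x_i, h_i = 1, 1, and Δ_i = (y_(i+1) − y_i)/h_i = -4, -8:
  1·M_0 + 4·M_1 + 1·M_2 = 6(Δ_1 - Δ_0) = -24
Natural end conditions: M_0 = M_2 = 0.
Solving the tridiagonal system: M_0 = 0, M_1 = -6, M_2 = 0.
On [-1, 0], s(t) = 6 - 3·(t + 1) + 0·(t + 1)² - 1·(t + 1)³.
With (t + 1) = 3/4: s(-1/4) = 213/64.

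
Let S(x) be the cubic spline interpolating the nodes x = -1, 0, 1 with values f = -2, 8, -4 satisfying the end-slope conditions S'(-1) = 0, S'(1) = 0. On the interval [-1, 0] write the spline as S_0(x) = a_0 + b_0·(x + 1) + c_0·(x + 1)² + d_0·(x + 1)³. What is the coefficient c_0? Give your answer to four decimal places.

31.5000

Put m_i = S'' at the i-th knot. Here h = (1, 1) and Δ = (10, -12), so the interior equations h_(i-1)·m_(i-1) + 2(h_(i-1)+h_i)·m_i + h_i·m_(i+1) = 6(Δ_i − Δ_(i-1)) read
  1·m_0 + 4·m_1 + 1·m_2 = 6(Δ_1 - Δ_0) = -132
Clamped end conditions give two more equations: 2h_0·m_0 + h_0·m_1 = 6(Δ_0 - S'(-1)) = 60 and h_1·m_1 + 2h_1·m_2 = 6(S'(1) - Δ_1) = 72.
Hence m_0 = 63, m_1 = -66, m_2 = 69.
On [-1, 0], with S_0(x) = a_0 + b_0·(x + 1) + c_0·(x + 1)² + d_0·(x + 1)³: c_0 = m_0/2 = 63/2, d_0 = (m_1 - m_0)/(6h_0) = -43/2, b_0 = Δ_0 - h_0(2m_0 + m_1)/6 = 0.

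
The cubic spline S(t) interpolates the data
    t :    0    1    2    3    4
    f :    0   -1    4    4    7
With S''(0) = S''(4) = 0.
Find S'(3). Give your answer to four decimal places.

Put m_i = S'' at the i-th knot. Here h = (1, 1, 1, 1) and Δ = (-1, 5, 0, 3), so the interior equations h_(i-1)·m_(i-1) + 2(h_(i-1)+h_i)·m_i + h_i·m_(i+1) = 6(Δ_i − Δ_(i-1)) read
  1·m_0 + 4·m_1 + 1·m_2 = 6(Δ_1 - Δ_0) = 36
  1·m_1 + 4·m_2 + 1·m_3 = 6(Δ_2 - Δ_1) = -30
  1·m_2 + 4·m_3 + 1·m_4 = 6(Δ_3 - Δ_2) = 18
Natural end conditions: m_0 = m_4 = 0.
Forward elimination and back-substitution give m_0 = 0, m_1 = 339/28, m_2 = -87/7, m_3 = 213/28, m_4 = 0.
On [3, 4], S'(t) = b_3 + 2c_3·(t - 3) + 3d_3·(t - 3)² with b_3 = Δ_3 - h_3(2m_3 + m_4)/6 = 13/28, c_3 = m_3/2 = 213/56, d_3 = (m_4 - m_3)/(6h_3) = -71/56. So S'(3) = 13/28.

0.4643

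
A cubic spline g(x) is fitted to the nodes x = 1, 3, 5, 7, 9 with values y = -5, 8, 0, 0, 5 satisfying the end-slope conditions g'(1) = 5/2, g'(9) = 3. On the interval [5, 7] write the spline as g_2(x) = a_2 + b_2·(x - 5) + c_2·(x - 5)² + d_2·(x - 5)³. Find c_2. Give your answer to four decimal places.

Let σ_i = g''(x_i). Step sizes h_i = 2, 2, 2, 2; slopes of the chords Δ_i = (y_(i+1) - y_i)/h_i = 13/2, -4, 0, 5/2.
  2·σ_0 + 8·σ_1 + 2·σ_2 = 6(Δ_1 - Δ_0) = -63
  2·σ_1 + 8·σ_2 + 2·σ_3 = 6(Δ_2 - Δ_1) = 24
  2·σ_2 + 8·σ_3 + 2·σ_4 = 6(Δ_3 - Δ_2) = 15
Clamped end conditions give two more equations: 2h_0·σ_0 + h_0·σ_1 = 6(Δ_0 - g'(1)) = 24 and h_3·σ_3 + 2h_3·σ_4 = 6(g'(9) - Δ_3) = 3.
Hence σ_0 = 1369/112, σ_1 = -697/56, σ_2 = 97/16, σ_3 = 11/56, σ_4 = 73/112.
On [5, 7], with g_2(x) = a_2 + b_2·(x - 5) + c_2·(x - 5)² + d_2·(x - 5)³: c_2 = σ_2/2 = 97/32, d_2 = (σ_3 - σ_2)/(6h_2) = -219/448, b_2 = Δ_2 - h_2(2σ_2 + σ_3)/6 = -115/28.

3.0313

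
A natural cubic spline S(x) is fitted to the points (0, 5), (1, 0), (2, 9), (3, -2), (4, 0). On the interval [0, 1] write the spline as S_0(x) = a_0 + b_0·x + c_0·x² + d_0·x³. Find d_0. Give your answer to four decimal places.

Write M_i for S''(x_i). With h_i = 1, 1, 1, 1 and divided differences Δ_i = -5, 9, -11, 2, the continuity of S' gives the tridiagonal system
  1·M_0 + 4·M_1 + 1·M_2 = 6(Δ_1 - Δ_0) = 84
  1·M_1 + 4·M_2 + 1·M_3 = 6(Δ_2 - Δ_1) = -120
  1·M_2 + 4·M_3 + 1·M_4 = 6(Δ_3 - Δ_2) = 78
Natural end conditions: M_0 = M_4 = 0.
Hence M_0 = 0, M_1 = 909/28, M_2 = -321/7, M_3 = 867/28, M_4 = 0.
On [0, 1], with S_0(x) = a_0 + b_0·x + c_0·x² + d_0·x³: c_0 = M_0/2 = 0, d_0 = (M_1 - M_0)/(6h_0) = 303/56, b_0 = Δ_0 - h_0(2M_0 + M_1)/6 = -583/56.

5.4107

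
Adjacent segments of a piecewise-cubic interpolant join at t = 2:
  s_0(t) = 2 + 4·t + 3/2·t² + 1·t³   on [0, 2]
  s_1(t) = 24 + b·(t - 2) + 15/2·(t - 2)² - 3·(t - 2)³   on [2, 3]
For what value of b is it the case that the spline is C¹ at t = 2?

22

s_0'(t) = 4 + 3·t + 3·t², so s_0'(2) = 22. On the right, s_1'(2) = b, so b = 22.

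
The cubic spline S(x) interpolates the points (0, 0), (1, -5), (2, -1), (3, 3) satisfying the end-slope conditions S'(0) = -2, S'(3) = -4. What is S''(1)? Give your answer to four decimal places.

17.4667

Put M_i = S'' at the i-th knot. Here h = (1, 1, 1) and Δ = (-5, 4, 4), so the interior equations h_(i-1)·M_(i-1) + 2(h_(i-1)+h_i)·M_i + h_i·M_(i+1) = 6(Δ_i − Δ_(i-1)) read
  1·M_0 + 4·M_1 + 1·M_2 = 6(Δ_1 - Δ_0) = 54
  1·M_1 + 4·M_2 + 1·M_3 = 6(Δ_2 - Δ_1) = 0
Clamped end conditions give two more equations: 2h_0·M_0 + h_0·M_1 = 6(Δ_0 - S'(0)) = -18 and h_2·M_2 + 2h_2·M_3 = 6(S'(3) - Δ_2) = -48.
Solving: M_0 = -266/15, M_1 = 262/15, M_2 = 28/15, M_3 = -374/15.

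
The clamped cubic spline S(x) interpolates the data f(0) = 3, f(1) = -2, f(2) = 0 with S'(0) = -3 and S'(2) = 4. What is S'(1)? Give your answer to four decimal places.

With σ_i denoting the second derivative at x_i, h_i = 1, 1, and Δ_i = (y_(i+1) − y_i)/h_i = -5, 2:
  1·σ_0 + 4·σ_1 + 1·σ_2 = 6(Δ_1 - Δ_0) = 42
Clamped end conditions give two more equations: 2h_0·σ_0 + h_0·σ_1 = 6(Δ_0 - S'(0)) = -12 and h_1·σ_1 + 2h_1·σ_2 = 6(S'(2) - Δ_1) = 12.
Hence σ_0 = -13, σ_1 = 14, σ_2 = -1.
On [1, 2], S'(x) = b_1 + 2c_1·(x - 1) + 3d_1·(x - 1)² with b_1 = Δ_1 - h_1(2σ_1 + σ_2)/6 = -5/2, c_1 = σ_1/2 = 7, d_1 = (σ_2 - σ_1)/(6h_1) = -5/2. So S'(1) = -5/2.

-2.5000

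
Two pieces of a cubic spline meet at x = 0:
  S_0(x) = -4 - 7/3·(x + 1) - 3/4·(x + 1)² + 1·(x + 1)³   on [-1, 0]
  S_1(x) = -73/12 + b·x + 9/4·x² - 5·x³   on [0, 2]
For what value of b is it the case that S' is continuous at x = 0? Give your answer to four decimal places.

-0.8333

S_0'(x) = -7/3 - 3/2·(x + 1) + 3·(x + 1)², so S_0'(0) = -5/6. On the right, S_1'(0) = b, so b = -5/6.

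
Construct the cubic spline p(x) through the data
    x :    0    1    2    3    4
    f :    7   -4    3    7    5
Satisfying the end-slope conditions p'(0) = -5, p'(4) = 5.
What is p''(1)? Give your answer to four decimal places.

39.1429

Let m_i = p''(x_i). Step sizes h_i = 1, 1, 1, 1; slopes of the chords Δ_i = (y_(i+1) - y_i)/h_i = -11, 7, 4, -2.
  1·m_0 + 4·m_1 + 1·m_2 = 6(Δ_1 - Δ_0) = 108
  1·m_1 + 4·m_2 + 1·m_3 = 6(Δ_2 - Δ_1) = -18
  1·m_2 + 4·m_3 + 1·m_4 = 6(Δ_3 - Δ_2) = -36
Clamped end conditions give two more equations: 2h_0·m_0 + h_0·m_1 = 6(Δ_0 - p'(0)) = -36 and h_3·m_3 + 2h_3·m_4 = 6(p'(4) - Δ_3) = 42.
Solving the tridiagonal system: m_0 = -263/7, m_1 = 274/7, m_2 = -11, m_3 = -92/7, m_4 = 193/7.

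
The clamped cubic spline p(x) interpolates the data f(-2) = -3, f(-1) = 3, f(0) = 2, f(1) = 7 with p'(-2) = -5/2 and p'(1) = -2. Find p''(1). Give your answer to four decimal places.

-32.8667

Write m_i for p''(x_i). With h_i = 1, 1, 1 and divided differences Δ_i = 6, -1, 5, the continuity of p' gives the tridiagonal system
  1·m_0 + 4·m_1 + 1·m_2 = 6(Δ_1 - Δ_0) = -42
  1·m_1 + 4·m_2 + 1·m_3 = 6(Δ_2 - Δ_1) = 36
Clamped end conditions give two more equations: 2h_0·m_0 + h_0·m_1 = 6(Δ_0 - p'(-2)) = 51 and h_2·m_2 + 2h_2·m_3 = 6(p'(1) - Δ_2) = -42.
Solving: m_0 = 578/15, m_1 = -391/15, m_2 = 356/15, m_3 = -493/15.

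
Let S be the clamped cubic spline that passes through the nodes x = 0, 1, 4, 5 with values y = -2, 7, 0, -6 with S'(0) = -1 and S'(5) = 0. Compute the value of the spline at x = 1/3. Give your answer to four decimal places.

Put m_i = S'' at the i-th knot. Here h = (1, 3, 1) and Δ = (9, -7/3, -6), so the interior equations h_(i-1)·m_(i-1) + 2(h_(i-1)+h_i)·m_i + h_i·m_(i+1) = 6(Δ_i − Δ_(i-1)) read
  1·m_0 + 8·m_1 + 3·m_2 = 6(Δ_1 - Δ_0) = -68
  3·m_1 + 8·m_2 + 1·m_3 = 6(Δ_2 - Δ_1) = -22
Clamped end conditions give two more equations: 2h_0·m_0 + h_0·m_1 = 6(Δ_0 - S'(0)) = 60 and h_2·m_2 + 2h_2·m_3 = 6(S'(5) - Δ_2) = 36.
Solving the tridiagonal system: m_0 = 2300/63, m_1 = -820/63, m_2 = -8/63, m_3 = 1138/63.
On [0, 1], S(x) = -2 - 1·x + 1150/63·x² - 520/63·x³.
With x = 1/3: S(1/3) = -1039/1701.

-0.6108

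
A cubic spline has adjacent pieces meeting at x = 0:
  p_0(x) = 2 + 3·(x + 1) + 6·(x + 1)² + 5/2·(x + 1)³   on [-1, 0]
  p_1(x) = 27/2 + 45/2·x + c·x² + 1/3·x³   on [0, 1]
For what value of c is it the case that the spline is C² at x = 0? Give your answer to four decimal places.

p_0''(x) = 12 + 15·(x + 1), so p_0''(0) = 27. On the right, p_1''(0) = 2c, so c = 27/2.

13.5000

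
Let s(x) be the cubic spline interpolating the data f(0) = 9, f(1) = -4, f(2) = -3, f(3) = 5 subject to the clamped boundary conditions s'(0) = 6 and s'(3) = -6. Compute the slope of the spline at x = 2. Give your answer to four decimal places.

11.6000

Put m_i = s'' at the i-th knot. Here h = (1, 1, 1) and Δ = (-13, 1, 8), so the interior equations h_(i-1)·m_(i-1) + 2(h_(i-1)+h_i)·m_i + h_i·m_(i+1) = 6(Δ_i − Δ_(i-1)) read
  1·m_0 + 4·m_1 + 1·m_2 = 6(Δ_1 - Δ_0) = 84
  1·m_1 + 4·m_2 + 1·m_3 = 6(Δ_2 - Δ_1) = 42
Clamped end conditions give two more equations: 2h_0·m_0 + h_0·m_1 = 6(Δ_0 - s'(0)) = -114 and h_2·m_2 + 2h_2·m_3 = 6(s'(3) - Δ_2) = -84.
Hence m_0 = -376/5, m_1 = 182/5, m_2 = 68/5, m_3 = -244/5.
On [2, 3], s'(x) = b_2 + 2c_2·(x - 2) + 3d_2·(x - 2)² with b_2 = Δ_2 - h_2(2m_2 + m_3)/6 = 58/5, c_2 = m_2/2 = 34/5, d_2 = (m_3 - m_2)/(6h_2) = -52/5. So s'(2) = 58/5.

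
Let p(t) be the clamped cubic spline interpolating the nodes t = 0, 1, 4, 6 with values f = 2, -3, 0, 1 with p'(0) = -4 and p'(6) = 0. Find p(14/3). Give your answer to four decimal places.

0.8063

With σ_i denoting the second derivative at x_i, h_i = 1, 3, 2, and Δ_i = (y_(i+1) − y_i)/h_i = -5, 1, 1/2:
  1·σ_0 + 8·σ_1 + 3·σ_2 = 6(Δ_1 - Δ_0) = 36
  3·σ_1 + 10·σ_2 + 2·σ_3 = 6(Δ_2 - Δ_1) = -3
Clamped end conditions give two more equations: 2h_0·σ_0 + h_0·σ_1 = 6(Δ_0 - p'(0)) = -6 and h_2·σ_2 + 2h_2·σ_3 = 6(p'(6) - Δ_2) = -3.
Solving the tridiagonal system: σ_0 = -157/26, σ_1 = 79/13, σ_2 = -57/26, σ_3 = 9/26.
On [4, 6], p(t) = 0 + 24/13·(t - 4) - 57/52·(t - 4)² + 11/52·(t - 4)³.
With (t - 4) = 2/3: p(14/3) = 283/351.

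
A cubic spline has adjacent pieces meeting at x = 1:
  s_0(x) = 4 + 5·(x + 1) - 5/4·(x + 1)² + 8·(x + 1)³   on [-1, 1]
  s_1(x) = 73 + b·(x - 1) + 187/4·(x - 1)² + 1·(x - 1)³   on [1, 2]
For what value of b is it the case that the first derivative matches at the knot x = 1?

s_0'(x) = 5 - 5/2·(x + 1) + 24·(x + 1)², so s_0'(1) = 96. On the right, s_1'(1) = b, so b = 96.

96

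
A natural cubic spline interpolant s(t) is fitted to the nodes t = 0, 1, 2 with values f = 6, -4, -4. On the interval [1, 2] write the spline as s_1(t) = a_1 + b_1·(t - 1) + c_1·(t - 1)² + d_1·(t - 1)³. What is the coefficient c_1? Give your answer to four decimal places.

7.5000

With σ_i denoting the second derivative at x_i, h_i = 1, 1, and Δ_i = (y_(i+1) − y_i)/h_i = -10, 0:
  1·σ_0 + 4·σ_1 + 1·σ_2 = 6(Δ_1 - Δ_0) = 60
Natural end conditions: σ_0 = σ_2 = 0.
Forward elimination and back-substitution give σ_0 = 0, σ_1 = 15, σ_2 = 0.
On [1, 2], with s_1(t) = a_1 + b_1·(t - 1) + c_1·(t - 1)² + d_1·(t - 1)³: c_1 = σ_1/2 = 15/2, d_1 = (σ_2 - σ_1)/(6h_1) = -5/2, b_1 = Δ_1 - h_1(2σ_1 + σ_2)/6 = -5.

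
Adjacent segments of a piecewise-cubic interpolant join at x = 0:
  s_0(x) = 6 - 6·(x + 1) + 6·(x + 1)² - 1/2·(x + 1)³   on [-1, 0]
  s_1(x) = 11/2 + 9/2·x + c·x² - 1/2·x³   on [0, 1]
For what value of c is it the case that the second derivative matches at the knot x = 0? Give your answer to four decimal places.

s_0''(x) = 12 - 3·(x + 1), so s_0''(0) = 9. On the right, s_1''(0) = 2c, so c = 9/2.

4.5000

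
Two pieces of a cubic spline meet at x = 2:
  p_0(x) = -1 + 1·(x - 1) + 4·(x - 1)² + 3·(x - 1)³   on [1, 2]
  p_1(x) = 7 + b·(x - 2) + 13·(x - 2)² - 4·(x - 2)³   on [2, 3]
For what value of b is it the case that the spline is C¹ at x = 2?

p_0'(x) = 1 + 8·(x - 1) + 9·(x - 1)², so p_0'(2) = 18. On the right, p_1'(2) = b, so b = 18.

18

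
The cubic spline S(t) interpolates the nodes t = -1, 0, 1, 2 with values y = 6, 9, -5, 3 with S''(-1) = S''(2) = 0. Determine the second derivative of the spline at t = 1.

With M_i denoting the second derivative at x_i, h_i = 1, 1, 1, and Δ_i = (y_(i+1) − y_i)/h_i = 3, -14, 8:
  1·M_0 + 4·M_1 + 1·M_2 = 6(Δ_1 - Δ_0) = -102
  1·M_1 + 4·M_2 + 1·M_3 = 6(Δ_2 - Δ_1) = 132
Natural end conditions: M_0 = M_3 = 0.
Forward elimination and back-substitution give M_0 = 0, M_1 = -36, M_2 = 42, M_3 = 0.

42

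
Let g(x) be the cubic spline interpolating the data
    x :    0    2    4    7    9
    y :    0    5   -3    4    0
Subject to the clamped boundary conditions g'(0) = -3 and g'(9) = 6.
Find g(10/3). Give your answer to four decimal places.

-0.3610

With M_i denoting the second derivative at x_i, h_i = 2, 2, 3, 2, and Δ_i = (y_(i+1) − y_i)/h_i = 5/2, -4, 7/3, -2:
  2·M_0 + 8·M_1 + 2·M_2 = 6(Δ_1 - Δ_0) = -39
  2·M_1 + 10·M_2 + 3·M_3 = 6(Δ_2 - Δ_1) = 38
  3·M_2 + 10·M_3 + 2·M_4 = 6(Δ_3 - Δ_2) = -26
Clamped end conditions give two more equations: 2h_0·M_0 + h_0·M_1 = 6(Δ_0 - g'(0)) = 33 and h_3·M_3 + 2h_3·M_4 = 6(g'(9) - Δ_3) = 48.
Hence M_0 = 4747/354, M_1 = -3653/354, M_2 = 1481/177, M_3 = -1477/177, M_4 = 5725/354.
On [2, 4], g(x) = 5 + 16/177·(x - 2) - 3653/708·(x - 2)² + 735/472·(x - 2)³.
With (x - 2) = 4/3: g(10/3) = -575/1593.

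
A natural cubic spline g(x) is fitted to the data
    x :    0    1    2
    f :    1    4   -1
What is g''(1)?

Put M_i = g'' at the i-th knot. Here h = (1, 1) and Δ = (3, -5), so the interior equations h_(i-1)·M_(i-1) + 2(h_(i-1)+h_i)·M_i + h_i·M_(i+1) = 6(Δ_i − Δ_(i-1)) read
  1·M_0 + 4·M_1 + 1·M_2 = 6(Δ_1 - Δ_0) = -48
Natural end conditions: M_0 = M_2 = 0.
Forward elimination and back-substitution give M_0 = 0, M_1 = -12, M_2 = 0.

-12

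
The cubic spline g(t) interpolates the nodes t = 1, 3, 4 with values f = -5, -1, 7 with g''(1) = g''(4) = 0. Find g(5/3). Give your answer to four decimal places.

With M_i denoting the second derivative at x_i, h_i = 2, 1, and Δ_i = (y_(i+1) − y_i)/h_i = 2, 8:
  2·M_0 + 6·M_1 + 1·M_2 = 6(Δ_1 - Δ_0) = 36
Natural end conditions: M_0 = M_2 = 0.
Hence M_0 = 0, M_1 = 6, M_2 = 0.
On [1, 3], g(t) = -5 + 0·(t - 1) + 0·(t - 1)² + 1/2·(t - 1)³.
With (t - 1) = 2/3: g(5/3) = -131/27.

-4.8519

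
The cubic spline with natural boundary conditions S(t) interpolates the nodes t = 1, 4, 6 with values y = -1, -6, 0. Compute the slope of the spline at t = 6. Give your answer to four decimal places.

3.9333

Write m_i for S''(x_i). With h_i = 3, 2 and divided differences Δ_i = -5/3, 3, the continuity of S' gives the tridiagonal system
  3·m_0 + 10·m_1 + 2·m_2 = 6(Δ_1 - Δ_0) = 28
Natural end conditions: m_0 = m_2 = 0.
Forward elimination and back-substitution give m_0 = 0, m_1 = 14/5, m_2 = 0.
On [4, 6], S'(t) = b_1 + 2c_1·(t - 4) + 3d_1·(t - 4)² with b_1 = Δ_1 - h_1(2m_1 + m_2)/6 = 17/15, c_1 = m_1/2 = 7/5, d_1 = (m_2 - m_1)/(6h_1) = -7/30. So S'(6) = 59/15.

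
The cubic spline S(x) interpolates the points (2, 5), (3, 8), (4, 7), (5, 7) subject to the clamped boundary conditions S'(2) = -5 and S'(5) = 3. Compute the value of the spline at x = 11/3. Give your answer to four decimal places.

With M_i denoting the second derivative at x_i, h_i = 1, 1, 1, and Δ_i = (y_(i+1) − y_i)/h_i = 3, -1, 0:
  1·M_0 + 4·M_1 + 1·M_2 = 6(Δ_1 - Δ_0) = -24
  1·M_1 + 4·M_2 + 1·M_3 = 6(Δ_2 - Δ_1) = 6
Clamped end conditions give two more equations: 2h_0·M_0 + h_0·M_1 = 6(Δ_0 - S'(2)) = 48 and h_2·M_2 + 2h_2·M_3 = 6(S'(5) - Δ_2) = 18.
Forward elimination and back-substitution give M_0 = 94/3, M_1 = -44/3, M_2 = 10/3, M_3 = 22/3.
On [3, 4], S(x) = 8 + 10/3·(x - 3) - 22/3·(x - 3)² + 3·(x - 3)³.
With (x - 3) = 2/3: S(11/3) = 212/27.

7.8519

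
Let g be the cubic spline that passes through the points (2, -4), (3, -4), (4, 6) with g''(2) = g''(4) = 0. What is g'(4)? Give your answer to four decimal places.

12.5000

Write M_i for g''(x_i). With h_i = 1, 1 and divided differences Δ_i = 0, 10, the continuity of g' gives the tridiagonal system
  1·M_0 + 4·M_1 + 1·M_2 = 6(Δ_1 - Δ_0) = 60
Natural end conditions: M_0 = M_2 = 0.
Forward elimination and back-substitution give M_0 = 0, M_1 = 15, M_2 = 0.
On [3, 4], g'(t) = b_1 + 2c_1·(t - 3) + 3d_1·(t - 3)² with b_1 = Δ_1 - h_1(2M_1 + M_2)/6 = 5, c_1 = M_1/2 = 15/2, d_1 = (M_2 - M_1)/(6h_1) = -5/2. So g'(4) = 25/2.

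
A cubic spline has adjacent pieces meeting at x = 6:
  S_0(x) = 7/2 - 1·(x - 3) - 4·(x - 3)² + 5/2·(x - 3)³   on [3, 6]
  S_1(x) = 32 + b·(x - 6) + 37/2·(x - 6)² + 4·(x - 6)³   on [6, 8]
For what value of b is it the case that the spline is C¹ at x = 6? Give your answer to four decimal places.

S_0'(x) = -1 - 8·(x - 3) + 15/2·(x - 3)², so S_0'(6) = 85/2. On the right, S_1'(6) = b, so b = 85/2.

42.5000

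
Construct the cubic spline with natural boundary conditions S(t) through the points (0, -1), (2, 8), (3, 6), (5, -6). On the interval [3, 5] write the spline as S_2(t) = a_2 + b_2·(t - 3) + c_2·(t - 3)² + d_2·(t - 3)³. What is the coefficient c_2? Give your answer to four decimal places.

With m_i denoting the second derivative at x_i, h_i = 2, 1, 2, and Δ_i = (y_(i+1) − y_i)/h_i = 9/2, -2, -6:
  2·m_0 + 6·m_1 + 1·m_2 = 6(Δ_1 - Δ_0) = -39
  1·m_1 + 6·m_2 + 2·m_3 = 6(Δ_2 - Δ_1) = -24
Natural end conditions: m_0 = m_3 = 0.
Hence m_0 = 0, m_1 = -6, m_2 = -3, m_3 = 0.
On [3, 5], with S_2(t) = a_2 + b_2·(t - 3) + c_2·(t - 3)² + d_2·(t - 3)³: c_2 = m_2/2 = -3/2, d_2 = (m_3 - m_2)/(6h_2) = 1/4, b_2 = Δ_2 - h_2(2m_2 + m_3)/6 = -4.

-1.5000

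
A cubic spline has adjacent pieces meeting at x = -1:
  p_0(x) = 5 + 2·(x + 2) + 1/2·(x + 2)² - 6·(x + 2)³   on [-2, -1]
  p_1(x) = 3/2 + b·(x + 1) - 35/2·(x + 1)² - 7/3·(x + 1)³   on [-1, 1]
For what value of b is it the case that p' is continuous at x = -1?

p_0'(x) = 2 + 1·(x + 2) - 18·(x + 2)², so p_0'(-1) = -15. On the right, p_1'(-1) = b, so b = -15.

-15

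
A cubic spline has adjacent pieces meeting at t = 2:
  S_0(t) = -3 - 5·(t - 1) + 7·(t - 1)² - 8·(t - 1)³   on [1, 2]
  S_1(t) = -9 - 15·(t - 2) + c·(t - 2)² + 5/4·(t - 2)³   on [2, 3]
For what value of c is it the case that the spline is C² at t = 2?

S_0''(t) = 14 - 48·(t - 1), so S_0''(2) = -34. On the right, S_1''(2) = 2c, so c = -17.

-17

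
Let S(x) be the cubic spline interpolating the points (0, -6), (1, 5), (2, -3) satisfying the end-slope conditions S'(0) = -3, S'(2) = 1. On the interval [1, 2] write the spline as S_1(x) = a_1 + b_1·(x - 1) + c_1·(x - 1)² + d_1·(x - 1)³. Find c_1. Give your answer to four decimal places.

-30.5000

Write m_i for S''(x_i). With h_i = 1, 1 and divided differences Δ_i = 11, -8, the continuity of S' gives the tridiagonal system
  1·m_0 + 4·m_1 + 1·m_2 = 6(Δ_1 - Δ_0) = -114
Clamped end conditions give two more equations: 2h_0·m_0 + h_0·m_1 = 6(Δ_0 - S'(0)) = 84 and h_1·m_1 + 2h_1·m_2 = 6(S'(2) - Δ_1) = 54.
Solving: m_0 = 145/2, m_1 = -61, m_2 = 115/2.
On [1, 2], with S_1(x) = a_1 + b_1·(x - 1) + c_1·(x - 1)² + d_1·(x - 1)³: c_1 = m_1/2 = -61/2, d_1 = (m_2 - m_1)/(6h_1) = 79/4, b_1 = Δ_1 - h_1(2m_1 + m_2)/6 = 11/4.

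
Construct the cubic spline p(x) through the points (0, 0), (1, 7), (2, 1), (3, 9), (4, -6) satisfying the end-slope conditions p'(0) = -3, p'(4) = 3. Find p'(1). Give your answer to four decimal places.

With M_i denoting the second derivative at x_i, h_i = 1, 1, 1, 1, and Δ_i = (y_(i+1) − y_i)/h_i = 7, -6, 8, -15:
  1·M_0 + 4·M_1 + 1·M_2 = 6(Δ_1 - Δ_0) = -78
  1·M_1 + 4·M_2 + 1·M_3 = 6(Δ_2 - Δ_1) = 84
  1·M_2 + 4·M_3 + 1·M_4 = 6(Δ_3 - Δ_2) = -138
Clamped end conditions give two more equations: 2h_0·M_0 + h_0·M_1 = 6(Δ_0 - p'(0)) = 60 and h_3·M_3 + 2h_3·M_4 = 6(p'(4) - Δ_3) = 108.
Hence M_0 = 105/2, M_1 = -45, M_2 = 99/2, M_3 = -69, M_4 = 177/2.
On [1, 2], p'(x) = b_1 + 2c_1·(x - 1) + 3d_1·(x - 1)² with b_1 = Δ_1 - h_1(2M_1 + M_2)/6 = 3/4, c_1 = M_1/2 = -45/2, d_1 = (M_2 - M_1)/(6h_1) = 63/4. So p'(1) = 3/4.

0.7500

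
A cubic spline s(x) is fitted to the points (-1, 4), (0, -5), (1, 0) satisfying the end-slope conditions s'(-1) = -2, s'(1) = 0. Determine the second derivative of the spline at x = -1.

Write m_i for s''(x_i). With h_i = 1, 1 and divided differences Δ_i = -9, 5, the continuity of s' gives the tridiagonal system
  1·m_0 + 4·m_1 + 1·m_2 = 6(Δ_1 - Δ_0) = 84
Clamped end conditions give two more equations: 2h_0·m_0 + h_0·m_1 = 6(Δ_0 - s'(-1)) = -42 and h_1·m_1 + 2h_1·m_2 = 6(s'(1) - Δ_1) = -30.
Solving the tridiagonal system: m_0 = -41, m_1 = 40, m_2 = -35.

-41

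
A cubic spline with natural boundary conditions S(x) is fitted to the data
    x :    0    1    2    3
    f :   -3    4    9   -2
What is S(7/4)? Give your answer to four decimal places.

8.9813

With M_i denoting the second derivative at x_i, h_i = 1, 1, 1, and Δ_i = (y_(i+1) − y_i)/h_i = 7, 5, -11:
  1·M_0 + 4·M_1 + 1·M_2 = 6(Δ_1 - Δ_0) = -12
  1·M_1 + 4·M_2 + 1·M_3 = 6(Δ_2 - Δ_1) = -96
Natural end conditions: M_0 = M_3 = 0.
Hence M_0 = 0, M_1 = 16/5, M_2 = -124/5, M_3 = 0.
On [1, 2], S(x) = 4 + 121/15·(x - 1) + 8/5·(x - 1)² - 14/3·(x - 1)³.
With (x - 1) = 3/4: S(7/4) = 1437/160.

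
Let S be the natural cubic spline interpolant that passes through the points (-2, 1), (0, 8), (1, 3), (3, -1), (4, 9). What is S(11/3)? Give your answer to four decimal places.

5.0820

Put m_i = S'' at the i-th knot. Here h = (2, 1, 2, 1) and Δ = (7/2, -5, -2, 10), so the interior equations h_(i-1)·m_(i-1) + 2(h_(i-1)+h_i)·m_i + h_i·m_(i+1) = 6(Δ_i − Δ_(i-1)) read
  2·m_0 + 6·m_1 + 1·m_2 = 6(Δ_1 - Δ_0) = -51
  1·m_1 + 6·m_2 + 2·m_3 = 6(Δ_2 - Δ_1) = 18
  2·m_2 + 6·m_3 + 1·m_4 = 6(Δ_3 - Δ_2) = 72
Natural end conditions: m_0 = m_4 = 0.
Forward elimination and back-substitution give m_0 = 0, m_1 = -266/31, m_2 = 15/31, m_3 = 367/31, m_4 = 0.
On [3, 4], S(x) = -1 + 563/93·(x - 3) + 367/62·(x - 3)² - 367/186·(x - 3)³.
With (x - 3) = 2/3: S(11/3) = 12761/2511.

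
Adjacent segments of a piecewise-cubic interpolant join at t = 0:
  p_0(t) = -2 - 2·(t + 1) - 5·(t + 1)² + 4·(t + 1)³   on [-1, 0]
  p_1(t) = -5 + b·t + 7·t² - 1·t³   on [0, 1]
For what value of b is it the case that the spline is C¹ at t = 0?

p_0'(t) = -2 - 10·(t + 1) + 12·(t + 1)², so p_0'(0) = 0. On the right, p_1'(0) = b, so b = 0.

0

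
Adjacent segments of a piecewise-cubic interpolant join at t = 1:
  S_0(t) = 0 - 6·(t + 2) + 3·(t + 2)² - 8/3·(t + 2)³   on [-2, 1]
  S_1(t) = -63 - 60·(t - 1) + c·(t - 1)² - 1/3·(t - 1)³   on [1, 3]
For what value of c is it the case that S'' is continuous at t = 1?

S_0''(t) = 6 - 16·(t + 2), so S_0''(1) = -42. On the right, S_1''(1) = 2c, so c = -21.

-21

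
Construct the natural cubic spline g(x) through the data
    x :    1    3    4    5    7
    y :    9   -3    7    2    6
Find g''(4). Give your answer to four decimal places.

-30.8182

Put M_i = g'' at the i-th knot. Here h = (2, 1, 1, 2) and Δ = (-6, 10, -5, 2), so the interior equations h_(i-1)·M_(i-1) + 2(h_(i-1)+h_i)·M_i + h_i·M_(i+1) = 6(Δ_i − Δ_(i-1)) read
  2·M_0 + 6·M_1 + 1·M_2 = 6(Δ_1 - Δ_0) = 96
  1·M_1 + 4·M_2 + 1·M_3 = 6(Δ_2 - Δ_1) = -90
  1·M_2 + 6·M_3 + 2·M_4 = 6(Δ_3 - Δ_2) = 42
Natural end conditions: M_0 = M_4 = 0.
Hence M_0 = 0, M_1 = 465/22, M_2 = -339/11, M_3 = 267/22, M_4 = 0.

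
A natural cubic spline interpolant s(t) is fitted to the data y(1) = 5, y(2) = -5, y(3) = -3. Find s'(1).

-13

Write M_i for s''(x_i). With h_i = 1, 1 and divided differences Δ_i = -10, 2, the continuity of s' gives the tridiagonal system
  1·M_0 + 4·M_1 + 1·M_2 = 6(Δ_1 - Δ_0) = 72
Natural end conditions: M_0 = M_2 = 0.
Hence M_0 = 0, M_1 = 18, M_2 = 0.
On [1, 2], s'(t) = b_0 + 2c_0·(t - 1) + 3d_0·(t - 1)² with b_0 = Δ_0 - h_0(2M_0 + M_1)/6 = -13, c_0 = M_0/2 = 0, d_0 = (M_1 - M_0)/(6h_0) = 3. So s'(1) = -13.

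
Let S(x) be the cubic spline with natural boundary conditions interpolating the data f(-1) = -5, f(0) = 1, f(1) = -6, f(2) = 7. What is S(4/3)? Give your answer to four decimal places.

Write m_i for S''(x_i). With h_i = 1, 1, 1 and divided differences Δ_i = 6, -7, 13, the continuity of S' gives the tridiagonal system
  1·m_0 + 4·m_1 + 1·m_2 = 6(Δ_1 - Δ_0) = -78
  1·m_1 + 4·m_2 + 1·m_3 = 6(Δ_2 - Δ_1) = 120
Natural end conditions: m_0 = m_3 = 0.
Hence m_0 = 0, m_1 = -144/5, m_2 = 186/5, m_3 = 0.
On [1, 2], S(x) = -6 + 3/5·(x - 1) + 93/5·(x - 1)² - 31/5·(x - 1)³.
With (x - 1) = 1/3: S(4/3) = -107/27.

-3.9630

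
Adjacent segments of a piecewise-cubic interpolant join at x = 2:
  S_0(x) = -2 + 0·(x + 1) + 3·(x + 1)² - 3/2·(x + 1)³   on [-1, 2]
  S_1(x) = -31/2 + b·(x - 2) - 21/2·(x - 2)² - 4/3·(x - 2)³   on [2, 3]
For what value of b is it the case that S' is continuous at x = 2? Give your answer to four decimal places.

-22.5000

S_0'(x) = 0 + 6·(x + 1) - 9/2·(x + 1)², so S_0'(2) = -45/2. On the right, S_1'(2) = b, so b = -45/2.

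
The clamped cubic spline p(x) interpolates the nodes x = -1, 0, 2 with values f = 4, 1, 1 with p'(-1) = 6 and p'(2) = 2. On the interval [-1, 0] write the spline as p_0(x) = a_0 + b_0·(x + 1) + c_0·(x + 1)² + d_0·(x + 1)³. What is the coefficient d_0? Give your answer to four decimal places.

6.6667

Write M_i for p''(x_i). With h_i = 1, 2 and divided differences Δ_i = -3, 0, the continuity of p' gives the tridiagonal system
  1·M_0 + 6·M_1 + 2·M_2 = 6(Δ_1 - Δ_0) = 18
Clamped end conditions give two more equations: 2h_0·M_0 + h_0·M_1 = 6(Δ_0 - p'(-1)) = -54 and h_1·M_1 + 2h_1·M_2 = 6(p'(2) - Δ_1) = 12.
Hence M_0 = -94/3, M_1 = 26/3, M_2 = -4/3.
On [-1, 0], with p_0(x) = a_0 + b_0·(x + 1) + c_0·(x + 1)² + d_0·(x + 1)³: c_0 = M_0/2 = -47/3, d_0 = (M_1 - M_0)/(6h_0) = 20/3, b_0 = Δ_0 - h_0(2M_0 + M_1)/6 = 6.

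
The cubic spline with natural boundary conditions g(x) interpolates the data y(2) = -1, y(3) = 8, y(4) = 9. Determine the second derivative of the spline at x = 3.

Let M_i = g''(x_i). Step sizes h_i = 1, 1; slopes of the chords Δ_i = (y_(i+1) - y_i)/h_i = 9, 1.
  1·M_0 + 4·M_1 + 1·M_2 = 6(Δ_1 - Δ_0) = -48
Natural end conditions: M_0 = M_2 = 0.
Hence M_0 = 0, M_1 = -12, M_2 = 0.

-12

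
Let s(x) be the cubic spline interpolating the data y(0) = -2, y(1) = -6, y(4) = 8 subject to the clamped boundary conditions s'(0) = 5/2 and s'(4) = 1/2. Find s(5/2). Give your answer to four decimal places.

-0.5938

With σ_i denoting the second derivative at x_i, h_i = 1, 3, and Δ_i = (y_(i+1) − y_i)/h_i = -4, 14/3:
  1·σ_0 + 8·σ_1 + 3·σ_2 = 6(Δ_1 - Δ_0) = 52
Clamped end conditions give two more equations: 2h_0·σ_0 + h_0·σ_1 = 6(Δ_0 - s'(0)) = -39 and h_1·σ_1 + 2h_1·σ_2 = 6(s'(4) - Δ_1) = -25.
Forward elimination and back-substitution give σ_0 = -53/2, σ_1 = 14, σ_2 = -67/6.
On [1, 4], s(x) = -6 - 15/4·(x - 1) + 7·(x - 1)² - 151/108·(x - 1)³.
With (x - 1) = 3/2: s(5/2) = -19/32.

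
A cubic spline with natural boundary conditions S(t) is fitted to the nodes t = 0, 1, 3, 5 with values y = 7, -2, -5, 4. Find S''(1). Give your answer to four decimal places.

With m_i denoting the second derivative at x_i, h_i = 1, 2, 2, and Δ_i = (y_(i+1) − y_i)/h_i = -9, -3/2, 9/2:
  1·m_0 + 6·m_1 + 2·m_2 = 6(Δ_1 - Δ_0) = 45
  2·m_1 + 8·m_2 + 2·m_3 = 6(Δ_2 - Δ_1) = 36
Natural end conditions: m_0 = m_3 = 0.
Solving the tridiagonal system: m_0 = 0, m_1 = 72/11, m_2 = 63/22, m_3 = 0.

6.5455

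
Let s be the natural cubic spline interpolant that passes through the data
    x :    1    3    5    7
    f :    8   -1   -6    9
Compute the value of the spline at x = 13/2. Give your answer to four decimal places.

4.0625

With M_i denoting the second derivative at x_i, h_i = 2, 2, 2, and Δ_i = (y_(i+1) − y_i)/h_i = -9/2, -5/2, 15/2:
  2·M_0 + 8·M_1 + 2·M_2 = 6(Δ_1 - Δ_0) = 12
  2·M_1 + 8·M_2 + 2·M_3 = 6(Δ_2 - Δ_1) = 60
Natural end conditions: M_0 = M_3 = 0.
Hence M_0 = 0, M_1 = -2/5, M_2 = 38/5, M_3 = 0.
On [5, 7], s(x) = -6 + 73/30·(x - 5) + 19/5·(x - 5)² - 19/30·(x - 5)³.
With (x - 5) = 3/2: s(13/2) = 65/16.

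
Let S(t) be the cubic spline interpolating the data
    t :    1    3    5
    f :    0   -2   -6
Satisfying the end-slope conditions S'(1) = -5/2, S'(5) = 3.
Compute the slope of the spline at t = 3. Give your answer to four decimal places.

-2.3750

Let M_i = S''(x_i). Step sizes h_i = 2, 2; slopes of the chords Δ_i = (y_(i+1) - y_i)/h_i = -1, -2.
  2·M_0 + 8·M_1 + 2·M_2 = 6(Δ_1 - Δ_0) = -6
Clamped end conditions give two more equations: 2h_0·M_0 + h_0·M_1 = 6(Δ_0 - S'(1)) = 9 and h_1·M_1 + 2h_1·M_2 = 6(S'(5) - Δ_1) = 30.
Solving the tridiagonal system: M_0 = 35/8, M_1 = -17/4, M_2 = 77/8.
On [3, 5], S'(t) = b_1 + 2c_1·(t - 3) + 3d_1·(t - 3)² with b_1 = Δ_1 - h_1(2M_1 + M_2)/6 = -19/8, c_1 = M_1/2 = -17/8, d_1 = (M_2 - M_1)/(6h_1) = 37/32. So S'(3) = -19/8.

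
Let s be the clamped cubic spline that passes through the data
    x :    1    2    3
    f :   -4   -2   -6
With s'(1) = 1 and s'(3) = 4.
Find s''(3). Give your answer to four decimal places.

Let σ_i = s''(x_i). Step sizes h_i = 1, 1; slopes of the chords Δ_i = (y_(i+1) - y_i)/h_i = 2, -4.
  1·σ_0 + 4·σ_1 + 1·σ_2 = 6(Δ_1 - Δ_0) = -36
Clamped end conditions give two more equations: 2h_0·σ_0 + h_0·σ_1 = 6(Δ_0 - s'(1)) = 6 and h_1·σ_1 + 2h_1·σ_2 = 6(s'(3) - Δ_1) = 48.
Solving: σ_0 = 27/2, σ_1 = -21, σ_2 = 69/2.

34.5000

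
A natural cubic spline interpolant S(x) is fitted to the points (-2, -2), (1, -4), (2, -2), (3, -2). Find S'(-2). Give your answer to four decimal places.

-1.8925

Write m_i for S''(x_i). With h_i = 3, 1, 1 and divided differences Δ_i = -2/3, 2, 0, the continuity of S' gives the tridiagonal system
  3·m_0 + 8·m_1 + 1·m_2 = 6(Δ_1 - Δ_0) = 16
  1·m_1 + 4·m_2 + 1·m_3 = 6(Δ_2 - Δ_1) = -12
Natural end conditions: m_0 = m_3 = 0.
Solving the tridiagonal system: m_0 = 0, m_1 = 76/31, m_2 = -112/31, m_3 = 0.
On [-2, 1], S'(x) = b_0 + 2c_0·(x + 2) + 3d_0·(x + 2)² with b_0 = Δ_0 - h_0(2m_0 + m_1)/6 = -176/93, c_0 = m_0/2 = 0, d_0 = (m_1 - m_0)/(6h_0) = 38/279. So S'(-2) = -176/93.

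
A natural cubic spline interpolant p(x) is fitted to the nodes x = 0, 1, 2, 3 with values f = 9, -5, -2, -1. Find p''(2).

Write σ_i for p''(x_i). With h_i = 1, 1, 1 and divided differences Δ_i = -14, 3, 1, the continuity of p' gives the tridiagonal system
  1·σ_0 + 4·σ_1 + 1·σ_2 = 6(Δ_1 - Δ_0) = 102
  1·σ_1 + 4·σ_2 + 1·σ_3 = 6(Δ_2 - Δ_1) = -12
Natural end conditions: σ_0 = σ_3 = 0.
Hence σ_0 = 0, σ_1 = 28, σ_2 = -10, σ_3 = 0.

-10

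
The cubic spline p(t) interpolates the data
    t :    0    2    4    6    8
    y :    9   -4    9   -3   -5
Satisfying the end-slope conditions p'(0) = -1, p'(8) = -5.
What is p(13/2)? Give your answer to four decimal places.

-4.0742

Write m_i for p''(x_i). With h_i = 2, 2, 2, 2 and divided differences Δ_i = -13/2, 13/2, -6, -1, the continuity of p' gives the tridiagonal system
  2·m_0 + 8·m_1 + 2·m_2 = 6(Δ_1 - Δ_0) = 78
  2·m_1 + 8·m_2 + 2·m_3 = 6(Δ_2 - Δ_1) = -75
  2·m_2 + 8·m_3 + 2·m_4 = 6(Δ_3 - Δ_2) = 30
Clamped end conditions give two more equations: 2h_0·m_0 + h_0·m_1 = 6(Δ_0 - p'(0)) = -33 and h_3·m_3 + 2h_3·m_4 = 6(p'(8) - Δ_3) = -24.
Hence m_0 = -139/8, m_1 = 73/4, m_2 = -133/8, m_3 = 43/4, m_4 = -91/8.
On [6, 8], p(t) = -3 - 35/8·(t - 6) + 43/8·(t - 6)² - 59/32·(t - 6)³.
With (t - 6) = 1/2: p(13/2) = -1043/256.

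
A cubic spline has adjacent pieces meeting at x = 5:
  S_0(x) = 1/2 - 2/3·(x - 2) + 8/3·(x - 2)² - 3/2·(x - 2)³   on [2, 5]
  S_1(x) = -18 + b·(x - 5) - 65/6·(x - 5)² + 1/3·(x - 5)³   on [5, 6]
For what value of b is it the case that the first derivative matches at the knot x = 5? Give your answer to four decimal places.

-25.1667

S_0'(x) = -2/3 + 16/3·(x - 2) - 9/2·(x - 2)², so S_0'(5) = -151/6. On the right, S_1'(5) = b, so b = -151/6.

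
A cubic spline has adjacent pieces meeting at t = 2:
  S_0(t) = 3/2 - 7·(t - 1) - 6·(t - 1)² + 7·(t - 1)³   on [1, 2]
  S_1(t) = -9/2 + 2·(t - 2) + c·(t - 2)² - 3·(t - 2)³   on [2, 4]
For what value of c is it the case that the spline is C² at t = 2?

15

S_0''(t) = -12 + 42·(t - 1), so S_0''(2) = 30. On the right, S_1''(2) = 2c, so c = 15.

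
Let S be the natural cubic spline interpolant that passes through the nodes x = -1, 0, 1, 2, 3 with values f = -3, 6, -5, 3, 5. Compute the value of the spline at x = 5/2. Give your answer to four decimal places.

Put M_i = S'' at the i-th knot. Here h = (1, 1, 1, 1) and Δ = (9, -11, 8, 2), so the interior equations h_(i-1)·M_(i-1) + 2(h_(i-1)+h_i)·M_i + h_i·M_(i+1) = 6(Δ_i − Δ_(i-1)) read
  1·M_0 + 4·M_1 + 1·M_2 = 6(Δ_1 - Δ_0) = -120
  1·M_1 + 4·M_2 + 1·M_3 = 6(Δ_2 - Δ_1) = 114
  1·M_2 + 4·M_3 + 1·M_4 = 6(Δ_3 - Δ_2) = -36
Natural end conditions: M_0 = M_4 = 0.
Forward elimination and back-substitution give M_0 = 0, M_1 = -573/14, M_2 = 306/7, M_3 = -279/14, M_4 = 0.
On [2, 3], S(x) = 3 + 121/14·(x - 2) - 279/28·(x - 2)² + 93/28·(x - 2)³.
With (x - 2) = 1/2: S(5/2) = 1175/224.

5.2455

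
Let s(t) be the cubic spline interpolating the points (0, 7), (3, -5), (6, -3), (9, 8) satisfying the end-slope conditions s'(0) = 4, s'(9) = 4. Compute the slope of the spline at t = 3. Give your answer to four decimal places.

-4.3333

Put σ_i = s'' at the i-th knot. Here h = (3, 3, 3) and Δ = (-4, 2/3, 11/3), so the interior equations h_(i-1)·σ_(i-1) + 2(h_(i-1)+h_i)·σ_i + h_i·σ_(i+1) = 6(Δ_i − Δ_(i-1)) read
  3·σ_0 + 12·σ_1 + 3·σ_2 = 6(Δ_1 - Δ_0) = 28
  3·σ_1 + 12·σ_2 + 3·σ_3 = 6(Δ_2 - Δ_1) = 18
Clamped end conditions give two more equations: 2h_0·σ_0 + h_0·σ_1 = 6(Δ_0 - s'(0)) = -48 and h_2·σ_2 + 2h_2·σ_3 = 6(s'(9) - Δ_2) = 2.
Solving the tridiagonal system: σ_0 = -94/9, σ_1 = 44/9, σ_2 = 2/9, σ_3 = 2/9.
On [3, 6], s'(t) = b_1 + 2c_1·(t - 3) + 3d_1·(t - 3)² with b_1 = Δ_1 - h_1(2σ_1 + σ_2)/6 = -13/3, c_1 = σ_1/2 = 22/9, d_1 = (σ_2 - σ_1)/(6h_1) = -7/27. So s'(3) = -13/3.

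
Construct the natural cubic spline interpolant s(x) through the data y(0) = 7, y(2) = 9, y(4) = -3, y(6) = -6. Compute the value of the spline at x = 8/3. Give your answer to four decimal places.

With M_i denoting the second derivative at x_i, h_i = 2, 2, 2, and Δ_i = (y_(i+1) − y_i)/h_i = 1, -6, -3/2:
  2·M_0 + 8·M_1 + 2·M_2 = 6(Δ_1 - Δ_0) = -42
  2·M_1 + 8·M_2 + 2·M_3 = 6(Δ_2 - Δ_1) = 27
Natural end conditions: M_0 = M_3 = 0.
Solving the tridiagonal system: M_0 = 0, M_1 = -13/2, M_2 = 5, M_3 = 0.
On [2, 4], s(x) = 9 - 10/3·(x - 2) - 13/4·(x - 2)² + 23/24·(x - 2)³.
With (x - 2) = 2/3: s(8/3) = 455/81.

5.6173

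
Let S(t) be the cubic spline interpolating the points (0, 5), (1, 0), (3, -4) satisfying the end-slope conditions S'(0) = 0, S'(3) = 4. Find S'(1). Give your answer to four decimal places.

Put M_i = S'' at the i-th knot. Here h = (1, 2) and Δ = (-5, -2), so the interior equations h_(i-1)·M_(i-1) + 2(h_(i-1)+h_i)·M_i + h_i·M_(i+1) = 6(Δ_i − Δ_(i-1)) read
  1·M_0 + 6·M_1 + 2·M_2 = 6(Δ_1 - Δ_0) = 18
Clamped end conditions give two more equations: 2h_0·M_0 + h_0·M_1 = 6(Δ_0 - S'(0)) = -30 and h_1·M_1 + 2h_1·M_2 = 6(S'(3) - Δ_1) = 36.
Solving the tridiagonal system: M_0 = -50/3, M_1 = 10/3, M_2 = 22/3.
On [1, 3], S'(t) = b_1 + 2c_1·(t - 1) + 3d_1·(t - 1)² with b_1 = Δ_1 - h_1(2M_1 + M_2)/6 = -20/3, c_1 = M_1/2 = 5/3, d_1 = (M_2 - M_1)/(6h_1) = 1/3. So S'(1) = -20/3.

-6.6667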